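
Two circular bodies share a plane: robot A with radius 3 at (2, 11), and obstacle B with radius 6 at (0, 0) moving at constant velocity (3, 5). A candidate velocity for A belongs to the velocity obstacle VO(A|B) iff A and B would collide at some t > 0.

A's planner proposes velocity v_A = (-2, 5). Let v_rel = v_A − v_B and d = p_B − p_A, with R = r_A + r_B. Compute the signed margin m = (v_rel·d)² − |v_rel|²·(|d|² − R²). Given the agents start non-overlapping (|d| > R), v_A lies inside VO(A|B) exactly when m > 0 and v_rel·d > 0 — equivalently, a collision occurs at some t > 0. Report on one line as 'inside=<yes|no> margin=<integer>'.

d = (-2, -11),  |d|² = 125;  R = 3+6 = 9,  c = 125−9² = 44
v_rel = (-5, 0),  |v_rel|² = 25;  v_rel·d = (-5)·(-2) + (0)·(-11) = 10
25·t² − 20·t + 44 = 0  ⇒  m = 10² − 25·44 = -1000
m = -1000 < 0,  v_rel·d = 10 > 0  ⇒  outside

inside=no margin=-1000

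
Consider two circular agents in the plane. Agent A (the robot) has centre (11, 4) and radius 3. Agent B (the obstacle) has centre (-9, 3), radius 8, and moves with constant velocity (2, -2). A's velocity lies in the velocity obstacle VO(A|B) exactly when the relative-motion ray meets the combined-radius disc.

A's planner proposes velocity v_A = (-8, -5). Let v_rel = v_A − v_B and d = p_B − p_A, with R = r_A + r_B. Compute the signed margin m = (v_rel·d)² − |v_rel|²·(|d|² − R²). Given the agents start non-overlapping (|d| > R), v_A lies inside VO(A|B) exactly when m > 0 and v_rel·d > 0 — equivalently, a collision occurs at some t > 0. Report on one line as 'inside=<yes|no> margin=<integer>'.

d = (-20, -1),  |d|² = 401;  R = 3+8 = 11,  c = 401−11² = 280
v_rel = (-10, -3),  |v_rel|² = 109;  v_rel·d = (-10)·(-20) + (-3)·(-1) = 203
109·t² − 406·t + 280 = 0  ⇒  m = 203² − 109·280 = 10689
m = 10689 > 0,  v_rel·d = 203 > 0  ⇒  inside

inside=yes margin=10689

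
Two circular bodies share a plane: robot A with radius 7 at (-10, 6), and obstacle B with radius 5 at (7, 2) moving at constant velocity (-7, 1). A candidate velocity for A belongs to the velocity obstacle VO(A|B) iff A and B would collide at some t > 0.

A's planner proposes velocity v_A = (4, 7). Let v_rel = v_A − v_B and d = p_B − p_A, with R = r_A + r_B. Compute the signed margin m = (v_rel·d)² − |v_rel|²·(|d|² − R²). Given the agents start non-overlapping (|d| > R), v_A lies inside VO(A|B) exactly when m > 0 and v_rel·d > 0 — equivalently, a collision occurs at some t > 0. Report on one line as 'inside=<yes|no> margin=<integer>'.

d = (17, -4),  |d|² = 305;  R = 7+5 = 12,  c = 305−12² = 161
v_rel = (11, 6),  |v_rel|² = 157;  v_rel·d = (11)·(17) + (6)·(-4) = 163
157·t² − 326·t + 161 = 0  ⇒  m = 163² − 157·161 = 1292
m = 1292 > 0,  v_rel·d = 163 > 0  ⇒  inside

inside=yes margin=1292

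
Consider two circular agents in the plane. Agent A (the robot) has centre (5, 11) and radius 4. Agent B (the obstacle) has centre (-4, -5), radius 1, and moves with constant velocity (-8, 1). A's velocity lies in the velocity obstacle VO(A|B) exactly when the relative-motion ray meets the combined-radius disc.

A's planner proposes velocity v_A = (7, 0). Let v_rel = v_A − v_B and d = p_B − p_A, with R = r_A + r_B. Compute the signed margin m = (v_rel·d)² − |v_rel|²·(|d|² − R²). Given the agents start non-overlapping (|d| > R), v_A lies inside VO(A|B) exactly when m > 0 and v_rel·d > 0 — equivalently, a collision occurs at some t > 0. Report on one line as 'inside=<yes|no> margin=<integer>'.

d = (-9, -16),  |d|² = 337;  R = 4+1 = 5,  c = 337−5² = 312
v_rel = (15, -1),  |v_rel|² = 226;  v_rel·d = (15)·(-9) + (-1)·(-16) = -119
226·t² + 238·t + 312 = 0  ⇒  m = (-119)² − 226·312 = -56351
m = -56351 < 0,  v_rel·d = -119 < 0  ⇒  outside

inside=no margin=-56351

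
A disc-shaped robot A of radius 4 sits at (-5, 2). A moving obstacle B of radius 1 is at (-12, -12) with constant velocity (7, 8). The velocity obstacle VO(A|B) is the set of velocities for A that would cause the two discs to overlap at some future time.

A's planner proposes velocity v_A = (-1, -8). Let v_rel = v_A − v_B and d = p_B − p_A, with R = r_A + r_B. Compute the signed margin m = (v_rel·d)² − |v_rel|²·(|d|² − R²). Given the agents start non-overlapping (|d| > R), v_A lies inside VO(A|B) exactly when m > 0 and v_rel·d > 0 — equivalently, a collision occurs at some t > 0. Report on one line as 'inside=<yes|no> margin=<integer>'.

d = (-7, -14),  |d|² = 245;  R = 4+1 = 5,  c = 245−5² = 220
v_rel = (-8, -16),  |v_rel|² = 320;  v_rel·d = (-8)·(-7) + (-16)·(-14) = 280
320·t² − 560·t + 220 = 0  ⇒  m = 280² − 320·220 = 8000
m = 8000 > 0,  v_rel·d = 280 > 0  ⇒  inside

inside=yes margin=8000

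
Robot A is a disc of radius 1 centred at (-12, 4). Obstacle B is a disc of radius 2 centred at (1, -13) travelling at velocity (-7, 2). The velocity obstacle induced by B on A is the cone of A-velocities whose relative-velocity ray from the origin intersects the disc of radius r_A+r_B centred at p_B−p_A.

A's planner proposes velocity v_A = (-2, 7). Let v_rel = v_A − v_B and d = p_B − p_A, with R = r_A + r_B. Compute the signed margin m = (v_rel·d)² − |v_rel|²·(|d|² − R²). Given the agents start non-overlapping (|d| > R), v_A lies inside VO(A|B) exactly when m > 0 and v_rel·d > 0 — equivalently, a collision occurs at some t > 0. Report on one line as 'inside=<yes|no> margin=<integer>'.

d = (13, -17),  |d|² = 458;  R = 1+2 = 3,  c = 458−3² = 449
v_rel = (5, 5),  |v_rel|² = 50;  v_rel·d = (5)·(13) + (5)·(-17) = -20
50·t² + 40·t + 449 = 0  ⇒  m = (-20)² − 50·449 = -22050
m = -22050 < 0,  v_rel·d = -20 < 0  ⇒  outside

inside=no margin=-22050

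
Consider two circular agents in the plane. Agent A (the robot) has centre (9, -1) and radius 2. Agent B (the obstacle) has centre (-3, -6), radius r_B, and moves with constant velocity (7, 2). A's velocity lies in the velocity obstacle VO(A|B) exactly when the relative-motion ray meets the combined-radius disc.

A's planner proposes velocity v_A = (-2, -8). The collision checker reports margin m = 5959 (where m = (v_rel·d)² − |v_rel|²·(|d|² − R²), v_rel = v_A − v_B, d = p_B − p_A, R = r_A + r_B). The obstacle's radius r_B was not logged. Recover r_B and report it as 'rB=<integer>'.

m = 5959
d = (-12, -5);  v_rel = (-9, -10),  |v_rel|² = 181
v_rel×d = (-9)·(-5) − (-10)·(-12) = -75
since m = R²·181 − (-75)²:  R² = (5625 + 5959) / 181 = 64
R = √64 = 8  ⇒  r_B = 8 − 2 = 6

rB=6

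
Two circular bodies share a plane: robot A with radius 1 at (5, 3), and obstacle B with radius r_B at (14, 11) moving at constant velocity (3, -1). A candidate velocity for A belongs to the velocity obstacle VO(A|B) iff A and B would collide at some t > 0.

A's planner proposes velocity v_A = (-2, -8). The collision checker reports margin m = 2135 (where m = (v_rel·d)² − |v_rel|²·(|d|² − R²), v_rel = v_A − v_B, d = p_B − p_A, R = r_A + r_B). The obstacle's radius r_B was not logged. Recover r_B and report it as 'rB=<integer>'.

m = 2135
d = (9, 8);  v_rel = (-5, -7),  |v_rel|² = 74
v_rel×d = (-5)·(8) − (-7)·(9) = 23
since m = R²·74 − 23²:  R² = (529 + 2135) / 74 = 36
R = √36 = 6  ⇒  r_B = 6 − 1 = 5

rB=5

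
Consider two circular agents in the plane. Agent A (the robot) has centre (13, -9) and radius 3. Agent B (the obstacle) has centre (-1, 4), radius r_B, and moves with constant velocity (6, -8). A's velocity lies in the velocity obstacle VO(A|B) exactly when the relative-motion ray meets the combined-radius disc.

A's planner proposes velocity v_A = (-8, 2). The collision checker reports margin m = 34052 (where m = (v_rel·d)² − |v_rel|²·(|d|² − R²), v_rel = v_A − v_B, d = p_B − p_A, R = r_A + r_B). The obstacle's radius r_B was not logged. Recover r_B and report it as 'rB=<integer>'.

m = 34052
d = (-14, 13);  v_rel = (-14, 10),  |v_rel|² = 296
v_rel×d = (-14)·(13) − (10)·(-14) = -42
since m = R²·296 − (-42)²:  R² = (1764 + 34052) / 296 = 121
R = √121 = 11  ⇒  r_B = 11 − 3 = 8

rB=8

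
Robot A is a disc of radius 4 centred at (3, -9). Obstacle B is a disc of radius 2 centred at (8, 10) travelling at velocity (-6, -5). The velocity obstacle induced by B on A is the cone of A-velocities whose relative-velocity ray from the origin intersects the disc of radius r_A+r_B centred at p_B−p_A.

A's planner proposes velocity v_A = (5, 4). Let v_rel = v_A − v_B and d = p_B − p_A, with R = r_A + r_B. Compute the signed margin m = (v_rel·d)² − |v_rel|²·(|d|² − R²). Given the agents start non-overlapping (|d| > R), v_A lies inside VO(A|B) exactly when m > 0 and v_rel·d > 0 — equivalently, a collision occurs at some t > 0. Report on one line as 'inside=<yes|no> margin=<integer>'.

d = (5, 19),  |d|² = 386;  R = 4+2 = 6,  c = 386−6² = 350
v_rel = (11, 9),  |v_rel|² = 202;  v_rel·d = (11)·(5) + (9)·(19) = 226
202·t² − 452·t + 350 = 0  ⇒  m = 226² − 202·350 = -19624
m = -19624 < 0,  v_rel·d = 226 > 0  ⇒  outside

inside=no margin=-19624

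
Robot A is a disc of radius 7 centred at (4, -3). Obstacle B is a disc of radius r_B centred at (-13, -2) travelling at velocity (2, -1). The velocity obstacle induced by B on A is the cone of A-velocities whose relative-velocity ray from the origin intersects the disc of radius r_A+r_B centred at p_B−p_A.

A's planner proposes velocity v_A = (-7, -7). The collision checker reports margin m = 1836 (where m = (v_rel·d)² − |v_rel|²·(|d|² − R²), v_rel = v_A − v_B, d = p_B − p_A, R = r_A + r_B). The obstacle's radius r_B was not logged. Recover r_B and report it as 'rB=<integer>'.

m = 1836
d = (-17, 1);  v_rel = (-9, -6),  |v_rel|² = 117
v_rel×d = (-9)·(1) − (-6)·(-17) = -111
since m = R²·117 − (-111)²:  R² = (12321 + 1836) / 117 = 121
R = √121 = 11  ⇒  r_B = 11 − 7 = 4

rB=4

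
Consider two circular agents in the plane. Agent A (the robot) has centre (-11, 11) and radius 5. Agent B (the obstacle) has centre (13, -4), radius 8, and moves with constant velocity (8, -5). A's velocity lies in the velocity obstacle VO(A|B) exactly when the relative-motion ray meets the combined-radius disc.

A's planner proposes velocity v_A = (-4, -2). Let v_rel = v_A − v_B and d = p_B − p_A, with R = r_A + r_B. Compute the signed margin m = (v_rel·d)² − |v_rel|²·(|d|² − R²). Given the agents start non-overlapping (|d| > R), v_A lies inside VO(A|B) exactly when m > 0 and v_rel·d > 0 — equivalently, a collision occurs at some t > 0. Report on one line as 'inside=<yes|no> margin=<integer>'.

d = (24, -15),  |d|² = 801;  R = 5+8 = 13,  c = 801−13² = 632
v_rel = (-12, 3),  |v_rel|² = 153;  v_rel·d = (-12)·(24) + (3)·(-15) = -333
153·t² + 666·t + 632 = 0  ⇒  m = (-333)² − 153·632 = 14193
m = 14193 > 0,  v_rel·d = -333 < 0  ⇒  outside

inside=no margin=14193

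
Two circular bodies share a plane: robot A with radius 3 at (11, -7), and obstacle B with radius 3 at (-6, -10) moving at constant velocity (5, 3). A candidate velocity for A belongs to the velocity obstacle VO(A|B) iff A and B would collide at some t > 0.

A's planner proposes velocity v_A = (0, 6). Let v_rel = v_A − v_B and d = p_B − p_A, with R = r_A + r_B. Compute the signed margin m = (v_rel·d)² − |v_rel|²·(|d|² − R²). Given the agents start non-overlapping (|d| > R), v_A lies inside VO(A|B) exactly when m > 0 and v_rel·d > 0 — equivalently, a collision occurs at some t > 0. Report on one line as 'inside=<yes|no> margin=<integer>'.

d = (-17, -3),  |d|² = 298;  R = 3+3 = 6,  c = 298−6² = 262
v_rel = (-5, 3),  |v_rel|² = 34;  v_rel·d = (-5)·(-17) + (3)·(-3) = 76
34·t² − 152·t + 262 = 0  ⇒  m = 76² − 34·262 = -3132
m = -3132 < 0,  v_rel·d = 76 > 0  ⇒  outside

inside=no margin=-3132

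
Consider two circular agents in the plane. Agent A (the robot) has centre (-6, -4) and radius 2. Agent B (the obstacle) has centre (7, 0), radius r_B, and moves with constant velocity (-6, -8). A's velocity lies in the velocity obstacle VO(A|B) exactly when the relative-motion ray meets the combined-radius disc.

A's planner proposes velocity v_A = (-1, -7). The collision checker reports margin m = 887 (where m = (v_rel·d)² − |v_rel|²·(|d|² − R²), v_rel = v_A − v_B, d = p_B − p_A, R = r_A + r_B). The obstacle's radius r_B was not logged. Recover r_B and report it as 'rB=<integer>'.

m = 887
d = (13, 4);  v_rel = (5, 1),  |v_rel|² = 26
v_rel×d = (5)·(4) − (1)·(13) = 7
since m = R²·26 − 7²:  R² = (49 + 887) / 26 = 36
R = √36 = 6  ⇒  r_B = 6 − 2 = 4

rB=4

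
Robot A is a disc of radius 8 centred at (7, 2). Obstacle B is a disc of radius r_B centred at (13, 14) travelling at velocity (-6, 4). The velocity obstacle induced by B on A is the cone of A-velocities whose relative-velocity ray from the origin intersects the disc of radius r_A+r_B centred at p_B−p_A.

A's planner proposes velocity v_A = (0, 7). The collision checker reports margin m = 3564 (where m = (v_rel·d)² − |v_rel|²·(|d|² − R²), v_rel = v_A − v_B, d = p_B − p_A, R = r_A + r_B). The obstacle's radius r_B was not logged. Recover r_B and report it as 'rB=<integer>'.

m = 3564
d = (6, 12);  v_rel = (6, 3),  |v_rel|² = 45
v_rel×d = (6)·(12) − (3)·(6) = 54
since m = R²·45 − 54²:  R² = (2916 + 3564) / 45 = 144
R = √144 = 12  ⇒  r_B = 12 − 8 = 4

rB=4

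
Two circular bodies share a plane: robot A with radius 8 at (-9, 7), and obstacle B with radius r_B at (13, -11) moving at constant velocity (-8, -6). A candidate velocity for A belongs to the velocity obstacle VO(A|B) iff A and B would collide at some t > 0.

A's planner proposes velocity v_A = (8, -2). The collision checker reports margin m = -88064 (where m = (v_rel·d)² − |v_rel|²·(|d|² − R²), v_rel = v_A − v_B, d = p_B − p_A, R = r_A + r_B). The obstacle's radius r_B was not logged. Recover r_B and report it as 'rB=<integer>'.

m = -88064
d = (22, -18);  v_rel = (16, 4),  |v_rel|² = 272
v_rel×d = (16)·(-18) − (4)·(22) = -376
since m = R²·272 − (-376)²:  R² = (141376 + -88064) / 272 = 196
R = √196 = 14  ⇒  r_B = 14 − 8 = 6

rB=6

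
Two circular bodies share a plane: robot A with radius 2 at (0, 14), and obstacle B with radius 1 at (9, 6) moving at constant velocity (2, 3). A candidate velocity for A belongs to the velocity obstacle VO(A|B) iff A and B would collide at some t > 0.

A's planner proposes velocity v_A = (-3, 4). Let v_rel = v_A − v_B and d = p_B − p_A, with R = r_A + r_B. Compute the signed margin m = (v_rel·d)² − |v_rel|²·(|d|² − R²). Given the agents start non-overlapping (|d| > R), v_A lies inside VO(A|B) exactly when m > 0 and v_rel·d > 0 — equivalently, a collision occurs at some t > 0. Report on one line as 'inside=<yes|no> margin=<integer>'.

d = (9, -8),  |d|² = 145;  R = 2+1 = 3,  c = 145−3² = 136
v_rel = (-5, 1),  |v_rel|² = 26;  v_rel·d = (-5)·(9) + (1)·(-8) = -53
26·t² + 106·t + 136 = 0  ⇒  m = (-53)² − 26·136 = -727
m = -727 < 0,  v_rel·d = -53 < 0  ⇒  outside

inside=no margin=-727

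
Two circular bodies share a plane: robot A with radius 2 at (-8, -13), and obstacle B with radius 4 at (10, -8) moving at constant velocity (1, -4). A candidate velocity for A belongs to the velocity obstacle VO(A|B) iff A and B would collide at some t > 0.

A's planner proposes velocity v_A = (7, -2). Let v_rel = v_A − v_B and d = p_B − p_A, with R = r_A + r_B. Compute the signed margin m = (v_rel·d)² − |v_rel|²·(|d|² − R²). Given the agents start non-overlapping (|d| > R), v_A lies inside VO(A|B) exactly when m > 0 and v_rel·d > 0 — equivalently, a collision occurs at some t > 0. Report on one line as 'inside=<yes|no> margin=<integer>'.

d = (18, 5),  |d|² = 349;  R = 2+4 = 6,  c = 349−6² = 313
v_rel = (6, 2),  |v_rel|² = 40;  v_rel·d = (6)·(18) + (2)·(5) = 118
40·t² − 236·t + 313 = 0  ⇒  m = 118² − 40·313 = 1404
m = 1404 > 0,  v_rel·d = 118 > 0  ⇒  inside

inside=yes margin=1404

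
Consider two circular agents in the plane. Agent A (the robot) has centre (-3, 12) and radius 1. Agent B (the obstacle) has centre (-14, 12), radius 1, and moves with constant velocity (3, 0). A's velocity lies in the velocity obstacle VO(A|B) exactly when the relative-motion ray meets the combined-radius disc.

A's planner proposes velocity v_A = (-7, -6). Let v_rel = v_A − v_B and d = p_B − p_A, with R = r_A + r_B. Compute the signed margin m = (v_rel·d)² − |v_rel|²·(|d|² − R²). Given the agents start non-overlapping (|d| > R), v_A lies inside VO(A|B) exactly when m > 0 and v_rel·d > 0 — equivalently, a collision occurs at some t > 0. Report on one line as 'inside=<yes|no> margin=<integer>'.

d = (-11, 0),  |d|² = 121;  R = 1+1 = 2,  c = 121−2² = 117
v_rel = (-10, -6),  |v_rel|² = 136;  v_rel·d = (-10)·(-11) + (-6)·(0) = 110
136·t² − 220·t + 117 = 0  ⇒  m = 110² − 136·117 = -3812
m = -3812 < 0,  v_rel·d = 110 > 0  ⇒  outside

inside=no margin=-3812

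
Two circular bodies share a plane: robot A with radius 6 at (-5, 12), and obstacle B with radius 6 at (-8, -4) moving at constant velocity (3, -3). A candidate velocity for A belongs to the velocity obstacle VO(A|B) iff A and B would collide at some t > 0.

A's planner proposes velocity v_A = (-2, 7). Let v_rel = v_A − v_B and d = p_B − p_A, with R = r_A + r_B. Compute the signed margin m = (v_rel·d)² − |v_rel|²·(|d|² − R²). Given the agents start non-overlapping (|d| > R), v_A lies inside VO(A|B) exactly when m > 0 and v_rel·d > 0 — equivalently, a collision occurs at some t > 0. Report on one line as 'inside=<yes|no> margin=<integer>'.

d = (-3, -16),  |d|² = 265;  R = 6+6 = 12,  c = 265−12² = 121
v_rel = (-5, 10),  |v_rel|² = 125;  v_rel·d = (-5)·(-3) + (10)·(-16) = -145
125·t² + 290·t + 121 = 0  ⇒  m = (-145)² − 125·121 = 5900
m = 5900 > 0,  v_rel·d = -145 < 0  ⇒  outside

inside=no margin=5900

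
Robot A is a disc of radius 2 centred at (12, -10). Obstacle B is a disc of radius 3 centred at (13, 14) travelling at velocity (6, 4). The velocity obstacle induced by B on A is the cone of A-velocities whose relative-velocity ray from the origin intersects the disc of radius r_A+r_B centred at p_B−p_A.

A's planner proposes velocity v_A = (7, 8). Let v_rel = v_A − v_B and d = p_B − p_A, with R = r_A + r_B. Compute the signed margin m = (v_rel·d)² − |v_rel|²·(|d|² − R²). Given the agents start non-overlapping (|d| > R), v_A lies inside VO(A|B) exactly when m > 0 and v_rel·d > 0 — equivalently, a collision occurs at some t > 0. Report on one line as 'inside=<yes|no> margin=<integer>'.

d = (1, 24),  |d|² = 577;  R = 2+3 = 5,  c = 577−5² = 552
v_rel = (1, 4),  |v_rel|² = 17;  v_rel·d = (1)·(1) + (4)·(24) = 97
17·t² − 194·t + 552 = 0  ⇒  m = 97² − 17·552 = 25
m = 25 > 0,  v_rel·d = 97 > 0  ⇒  inside

inside=yes margin=25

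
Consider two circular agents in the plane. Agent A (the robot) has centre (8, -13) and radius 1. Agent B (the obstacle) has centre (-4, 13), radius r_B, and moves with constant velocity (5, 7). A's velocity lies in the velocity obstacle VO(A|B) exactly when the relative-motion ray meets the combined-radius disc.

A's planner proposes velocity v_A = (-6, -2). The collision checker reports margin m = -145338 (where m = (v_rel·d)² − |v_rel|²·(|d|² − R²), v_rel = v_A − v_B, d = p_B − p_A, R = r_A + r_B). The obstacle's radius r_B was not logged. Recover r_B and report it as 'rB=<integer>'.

m = -145338
d = (-12, 26);  v_rel = (-11, -9),  |v_rel|² = 202
v_rel×d = (-11)·(26) − (-9)·(-12) = -394
since m = R²·202 − (-394)²:  R² = (155236 + -145338) / 202 = 49
R = √49 = 7  ⇒  r_B = 7 − 1 = 6

rB=6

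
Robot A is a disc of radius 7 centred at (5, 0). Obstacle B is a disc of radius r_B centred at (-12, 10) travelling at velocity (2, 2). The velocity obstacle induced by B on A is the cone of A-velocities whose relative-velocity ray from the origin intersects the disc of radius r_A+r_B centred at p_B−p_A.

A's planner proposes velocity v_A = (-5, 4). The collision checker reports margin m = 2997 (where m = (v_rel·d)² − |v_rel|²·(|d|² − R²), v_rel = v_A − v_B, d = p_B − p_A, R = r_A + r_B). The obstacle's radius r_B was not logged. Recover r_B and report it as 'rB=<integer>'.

m = 2997
d = (-17, 10);  v_rel = (-7, 2),  |v_rel|² = 53
v_rel×d = (-7)·(10) − (2)·(-17) = -36
since m = R²·53 − (-36)²:  R² = (1296 + 2997) / 53 = 81
R = √81 = 9  ⇒  r_B = 9 − 7 = 2

rB=2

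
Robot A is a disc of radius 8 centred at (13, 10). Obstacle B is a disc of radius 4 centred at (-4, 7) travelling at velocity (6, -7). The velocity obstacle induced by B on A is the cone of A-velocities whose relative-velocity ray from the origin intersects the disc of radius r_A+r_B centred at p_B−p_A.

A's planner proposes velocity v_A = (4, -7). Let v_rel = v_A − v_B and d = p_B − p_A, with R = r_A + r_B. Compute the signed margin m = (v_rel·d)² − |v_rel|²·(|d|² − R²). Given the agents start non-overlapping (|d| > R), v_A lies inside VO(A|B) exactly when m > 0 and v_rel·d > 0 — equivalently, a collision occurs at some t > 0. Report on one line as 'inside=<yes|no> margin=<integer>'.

d = (-17, -3),  |d|² = 298;  R = 8+4 = 12,  c = 298−12² = 154
v_rel = (-2, 0),  |v_rel|² = 4;  v_rel·d = (-2)·(-17) + (0)·(-3) = 34
4·t² − 68·t + 154 = 0  ⇒  m = 34² − 4·154 = 540
m = 540 > 0,  v_rel·d = 34 > 0  ⇒  inside

inside=yes margin=540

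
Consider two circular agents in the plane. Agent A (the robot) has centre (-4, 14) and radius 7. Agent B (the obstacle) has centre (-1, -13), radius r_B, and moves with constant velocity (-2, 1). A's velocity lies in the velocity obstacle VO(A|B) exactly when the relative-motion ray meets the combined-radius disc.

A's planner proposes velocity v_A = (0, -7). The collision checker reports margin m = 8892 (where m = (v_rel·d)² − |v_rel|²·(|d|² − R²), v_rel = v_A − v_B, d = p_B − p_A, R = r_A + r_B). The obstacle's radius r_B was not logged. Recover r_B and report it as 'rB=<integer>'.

m = 8892
d = (3, -27);  v_rel = (2, -8),  |v_rel|² = 68
v_rel×d = (2)·(-27) − (-8)·(3) = -30
since m = R²·68 − (-30)²:  R² = (900 + 8892) / 68 = 144
R = √144 = 12  ⇒  r_B = 12 − 7 = 5

rB=5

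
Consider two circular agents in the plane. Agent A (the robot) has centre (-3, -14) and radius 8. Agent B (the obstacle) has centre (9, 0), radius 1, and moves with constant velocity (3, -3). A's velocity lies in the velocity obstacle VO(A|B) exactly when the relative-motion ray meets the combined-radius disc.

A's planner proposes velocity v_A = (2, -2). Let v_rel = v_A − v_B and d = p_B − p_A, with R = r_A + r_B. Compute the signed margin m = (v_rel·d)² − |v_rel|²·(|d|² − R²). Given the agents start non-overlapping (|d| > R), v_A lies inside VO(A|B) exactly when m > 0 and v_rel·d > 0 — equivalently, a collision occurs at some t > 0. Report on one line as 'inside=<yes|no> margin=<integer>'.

d = (12, 14),  |d|² = 340;  R = 8+1 = 9,  c = 340−9² = 259
v_rel = (-1, 1),  |v_rel|² = 2;  v_rel·d = (-1)·(12) + (1)·(14) = 2
2·t² − 4·t + 259 = 0  ⇒  m = 2² − 2·259 = -514
m = -514 < 0,  v_rel·d = 2 > 0  ⇒  outside

inside=no margin=-514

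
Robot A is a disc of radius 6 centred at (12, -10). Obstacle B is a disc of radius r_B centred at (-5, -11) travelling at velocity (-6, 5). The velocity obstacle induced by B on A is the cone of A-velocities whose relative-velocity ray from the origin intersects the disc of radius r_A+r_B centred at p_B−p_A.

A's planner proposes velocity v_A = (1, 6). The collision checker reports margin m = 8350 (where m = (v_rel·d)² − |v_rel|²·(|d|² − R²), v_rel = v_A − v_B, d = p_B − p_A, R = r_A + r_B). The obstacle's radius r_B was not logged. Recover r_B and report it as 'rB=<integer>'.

m = 8350
d = (-17, -1);  v_rel = (7, 1),  |v_rel|² = 50
v_rel×d = (7)·(-1) − (1)·(-17) = 10
since m = R²·50 − 10²:  R² = (100 + 8350) / 50 = 169
R = √169 = 13  ⇒  r_B = 13 − 6 = 7

rB=7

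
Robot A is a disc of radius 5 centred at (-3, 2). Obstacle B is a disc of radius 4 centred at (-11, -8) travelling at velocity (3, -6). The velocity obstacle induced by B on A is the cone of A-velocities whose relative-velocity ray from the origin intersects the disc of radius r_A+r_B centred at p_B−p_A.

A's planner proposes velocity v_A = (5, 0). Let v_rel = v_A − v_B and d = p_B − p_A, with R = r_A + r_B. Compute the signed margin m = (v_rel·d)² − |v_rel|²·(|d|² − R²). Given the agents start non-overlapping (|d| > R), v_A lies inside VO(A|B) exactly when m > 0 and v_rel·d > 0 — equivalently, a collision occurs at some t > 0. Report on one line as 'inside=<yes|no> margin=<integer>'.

d = (-8, -10),  |d|² = 164;  R = 5+4 = 9,  c = 164−9² = 83
v_rel = (2, 6),  |v_rel|² = 40;  v_rel·d = (2)·(-8) + (6)·(-10) = -76
40·t² + 152·t + 83 = 0  ⇒  m = (-76)² − 40·83 = 2456
m = 2456 > 0,  v_rel·d = -76 < 0  ⇒  outside

inside=no margin=2456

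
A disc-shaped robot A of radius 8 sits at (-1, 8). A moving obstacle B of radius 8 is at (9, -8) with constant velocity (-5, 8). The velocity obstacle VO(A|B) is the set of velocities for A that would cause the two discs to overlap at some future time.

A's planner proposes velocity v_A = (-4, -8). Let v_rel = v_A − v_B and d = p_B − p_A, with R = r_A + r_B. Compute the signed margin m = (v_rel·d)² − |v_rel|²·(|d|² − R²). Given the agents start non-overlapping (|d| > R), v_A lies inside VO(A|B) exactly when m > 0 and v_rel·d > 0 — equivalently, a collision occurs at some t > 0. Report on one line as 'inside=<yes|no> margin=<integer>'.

d = (10, -16),  |d|² = 356;  R = 8+8 = 16,  c = 356−16² = 100
v_rel = (1, -16),  |v_rel|² = 257;  v_rel·d = (1)·(10) + (-16)·(-16) = 266
257·t² − 532·t + 100 = 0  ⇒  m = 266² − 257·100 = 45056
m = 45056 > 0,  v_rel·d = 266 > 0  ⇒  inside

inside=yes margin=45056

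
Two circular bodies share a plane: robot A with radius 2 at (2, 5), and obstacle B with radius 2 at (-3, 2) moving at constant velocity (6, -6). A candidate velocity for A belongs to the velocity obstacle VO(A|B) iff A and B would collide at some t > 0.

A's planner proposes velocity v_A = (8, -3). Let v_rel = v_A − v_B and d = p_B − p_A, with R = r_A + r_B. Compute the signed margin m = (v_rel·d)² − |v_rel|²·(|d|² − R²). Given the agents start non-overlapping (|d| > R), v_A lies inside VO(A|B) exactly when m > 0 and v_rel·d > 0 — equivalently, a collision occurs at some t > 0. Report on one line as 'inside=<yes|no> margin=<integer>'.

d = (-5, -3),  |d|² = 34;  R = 2+2 = 4,  c = 34−4² = 18
v_rel = (2, 3),  |v_rel|² = 13;  v_rel·d = (2)·(-5) + (3)·(-3) = -19
13·t² + 38·t + 18 = 0  ⇒  m = (-19)² − 13·18 = 127
m = 127 > 0,  v_rel·d = -19 < 0  ⇒  outside

inside=no margin=127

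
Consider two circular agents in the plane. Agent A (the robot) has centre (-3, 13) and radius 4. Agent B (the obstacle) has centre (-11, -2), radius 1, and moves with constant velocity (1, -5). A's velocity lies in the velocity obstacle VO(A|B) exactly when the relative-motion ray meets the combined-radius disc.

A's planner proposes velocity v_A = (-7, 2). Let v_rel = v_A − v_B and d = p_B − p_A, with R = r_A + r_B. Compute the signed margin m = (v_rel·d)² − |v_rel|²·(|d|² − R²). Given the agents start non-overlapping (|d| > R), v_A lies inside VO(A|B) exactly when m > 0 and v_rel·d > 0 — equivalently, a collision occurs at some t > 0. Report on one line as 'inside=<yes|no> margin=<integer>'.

d = (-8, -15),  |d|² = 289;  R = 4+1 = 5,  c = 289−5² = 264
v_rel = (-8, 7),  |v_rel|² = 113;  v_rel·d = (-8)·(-8) + (7)·(-15) = -41
113·t² + 82·t + 264 = 0  ⇒  m = (-41)² − 113·264 = -28151
m = -28151 < 0,  v_rel·d = -41 < 0  ⇒  outside

inside=no margin=-28151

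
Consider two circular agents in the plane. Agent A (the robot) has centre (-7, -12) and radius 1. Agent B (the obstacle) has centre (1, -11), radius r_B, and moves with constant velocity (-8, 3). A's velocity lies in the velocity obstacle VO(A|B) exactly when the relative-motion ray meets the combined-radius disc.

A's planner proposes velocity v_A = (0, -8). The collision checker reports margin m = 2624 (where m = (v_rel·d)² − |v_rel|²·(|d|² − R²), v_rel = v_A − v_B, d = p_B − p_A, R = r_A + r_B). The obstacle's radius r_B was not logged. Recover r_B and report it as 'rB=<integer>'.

m = 2624
d = (8, 1);  v_rel = (8, -11),  |v_rel|² = 185
v_rel×d = (8)·(1) − (-11)·(8) = 96
since m = R²·185 − 96²:  R² = (9216 + 2624) / 185 = 64
R = √64 = 8  ⇒  r_B = 8 − 1 = 7

rB=7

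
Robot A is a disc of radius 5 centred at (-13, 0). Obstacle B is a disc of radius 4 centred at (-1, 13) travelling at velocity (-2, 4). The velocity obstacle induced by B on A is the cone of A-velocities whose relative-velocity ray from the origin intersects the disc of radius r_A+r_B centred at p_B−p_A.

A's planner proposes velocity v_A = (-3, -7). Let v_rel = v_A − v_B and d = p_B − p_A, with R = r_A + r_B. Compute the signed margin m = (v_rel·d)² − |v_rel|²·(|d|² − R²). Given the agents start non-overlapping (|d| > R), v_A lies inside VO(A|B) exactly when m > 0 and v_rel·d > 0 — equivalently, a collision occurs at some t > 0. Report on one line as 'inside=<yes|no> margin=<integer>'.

d = (12, 13),  |d|² = 313;  R = 5+4 = 9,  c = 313−9² = 232
v_rel = (-1, -11),  |v_rel|² = 122;  v_rel·d = (-1)·(12) + (-11)·(13) = -155
122·t² + 310·t + 232 = 0  ⇒  m = (-155)² − 122·232 = -4279
m = -4279 < 0,  v_rel·d = -155 < 0  ⇒  outside

inside=no margin=-4279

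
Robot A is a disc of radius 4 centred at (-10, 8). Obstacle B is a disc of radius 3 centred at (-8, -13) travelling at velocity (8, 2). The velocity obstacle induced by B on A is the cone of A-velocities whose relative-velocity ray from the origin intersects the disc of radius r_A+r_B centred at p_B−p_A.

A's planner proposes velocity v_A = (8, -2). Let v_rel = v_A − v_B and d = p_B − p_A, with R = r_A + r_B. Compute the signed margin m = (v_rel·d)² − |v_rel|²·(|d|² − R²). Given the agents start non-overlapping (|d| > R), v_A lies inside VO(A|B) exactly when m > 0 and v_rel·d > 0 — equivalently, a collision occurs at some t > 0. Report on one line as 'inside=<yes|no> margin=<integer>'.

d = (2, -21),  |d|² = 445;  R = 4+3 = 7,  c = 445−7² = 396
v_rel = (0, -4),  |v_rel|² = 16;  v_rel·d = (0)·(2) + (-4)·(-21) = 84
16·t² − 168·t + 396 = 0  ⇒  m = 84² − 16·396 = 720
m = 720 > 0,  v_rel·d = 84 > 0  ⇒  inside

inside=yes margin=720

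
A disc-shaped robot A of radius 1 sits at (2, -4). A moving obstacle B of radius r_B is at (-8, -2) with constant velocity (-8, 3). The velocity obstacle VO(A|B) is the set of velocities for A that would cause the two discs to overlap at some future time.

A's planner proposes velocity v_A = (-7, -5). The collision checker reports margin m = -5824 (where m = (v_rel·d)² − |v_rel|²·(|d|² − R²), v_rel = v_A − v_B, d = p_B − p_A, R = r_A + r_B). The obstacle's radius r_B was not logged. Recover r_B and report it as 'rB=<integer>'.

m = -5824
d = (-10, 2);  v_rel = (1, -8),  |v_rel|² = 65
v_rel×d = (1)·(2) − (-8)·(-10) = -78
since m = R²·65 − (-78)²:  R² = (6084 + -5824) / 65 = 4
R = √4 = 2  ⇒  r_B = 2 − 1 = 1

rB=1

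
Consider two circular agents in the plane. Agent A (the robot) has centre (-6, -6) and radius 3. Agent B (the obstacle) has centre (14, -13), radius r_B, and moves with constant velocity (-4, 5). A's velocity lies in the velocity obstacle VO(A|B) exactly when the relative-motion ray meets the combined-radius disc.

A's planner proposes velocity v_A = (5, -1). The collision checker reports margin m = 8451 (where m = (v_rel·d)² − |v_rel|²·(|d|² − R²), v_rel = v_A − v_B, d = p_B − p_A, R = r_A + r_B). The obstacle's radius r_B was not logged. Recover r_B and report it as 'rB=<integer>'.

m = 8451
d = (20, -7);  v_rel = (9, -6),  |v_rel|² = 117
v_rel×d = (9)·(-7) − (-6)·(20) = 57
since m = R²·117 − 57²:  R² = (3249 + 8451) / 117 = 100
R = √100 = 10  ⇒  r_B = 10 − 3 = 7

rB=7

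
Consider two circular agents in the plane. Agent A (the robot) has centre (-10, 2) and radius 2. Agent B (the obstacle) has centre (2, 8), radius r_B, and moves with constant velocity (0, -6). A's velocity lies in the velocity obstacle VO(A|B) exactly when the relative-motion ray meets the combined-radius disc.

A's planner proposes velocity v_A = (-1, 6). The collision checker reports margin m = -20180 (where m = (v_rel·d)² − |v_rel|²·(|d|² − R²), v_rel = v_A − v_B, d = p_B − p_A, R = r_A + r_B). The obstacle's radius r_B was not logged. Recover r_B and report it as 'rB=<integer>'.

m = -20180
d = (12, 6);  v_rel = (-1, 12),  |v_rel|² = 145
v_rel×d = (-1)·(6) − (12)·(12) = -150
since m = R²·145 − (-150)²:  R² = (22500 + -20180) / 145 = 16
R = √16 = 4  ⇒  r_B = 4 − 2 = 2

rB=2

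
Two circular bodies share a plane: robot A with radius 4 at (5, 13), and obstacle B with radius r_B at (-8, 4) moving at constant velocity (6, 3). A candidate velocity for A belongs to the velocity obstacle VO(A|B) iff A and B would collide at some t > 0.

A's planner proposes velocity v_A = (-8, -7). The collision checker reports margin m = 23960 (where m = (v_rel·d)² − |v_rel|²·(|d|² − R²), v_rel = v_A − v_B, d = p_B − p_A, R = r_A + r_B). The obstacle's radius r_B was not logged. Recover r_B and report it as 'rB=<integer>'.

m = 23960
d = (-13, -9);  v_rel = (-14, -10),  |v_rel|² = 296
v_rel×d = (-14)·(-9) − (-10)·(-13) = -4
since m = R²·296 − (-4)²:  R² = (16 + 23960) / 296 = 81
R = √81 = 9  ⇒  r_B = 9 − 4 = 5

rB=5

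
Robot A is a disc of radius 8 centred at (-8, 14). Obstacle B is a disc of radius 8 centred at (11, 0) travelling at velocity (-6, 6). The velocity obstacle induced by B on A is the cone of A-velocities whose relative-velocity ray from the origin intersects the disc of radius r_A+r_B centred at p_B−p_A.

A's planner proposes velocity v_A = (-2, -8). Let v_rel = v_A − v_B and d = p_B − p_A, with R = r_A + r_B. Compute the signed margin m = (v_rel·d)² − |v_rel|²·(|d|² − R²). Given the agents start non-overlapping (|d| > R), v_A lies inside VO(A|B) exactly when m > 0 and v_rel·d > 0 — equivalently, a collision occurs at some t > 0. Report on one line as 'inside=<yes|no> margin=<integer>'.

d = (19, -14),  |d|² = 557;  R = 8+8 = 16,  c = 557−16² = 301
v_rel = (4, -14),  |v_rel|² = 212;  v_rel·d = (4)·(19) + (-14)·(-14) = 272
212·t² − 544·t + 301 = 0  ⇒  m = 272² − 212·301 = 10172
m = 10172 > 0,  v_rel·d = 272 > 0  ⇒  inside

inside=yes margin=10172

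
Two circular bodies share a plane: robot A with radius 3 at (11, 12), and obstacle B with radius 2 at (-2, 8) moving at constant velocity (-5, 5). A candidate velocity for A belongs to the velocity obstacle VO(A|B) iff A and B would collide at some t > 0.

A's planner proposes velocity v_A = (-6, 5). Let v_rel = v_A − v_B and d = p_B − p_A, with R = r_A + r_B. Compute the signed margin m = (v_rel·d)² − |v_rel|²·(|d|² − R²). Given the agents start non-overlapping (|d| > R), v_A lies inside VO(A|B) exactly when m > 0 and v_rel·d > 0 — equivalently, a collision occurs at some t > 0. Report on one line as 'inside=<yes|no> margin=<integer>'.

d = (-13, -4),  |d|² = 185;  R = 3+2 = 5,  c = 185−5² = 160
v_rel = (-1, 0),  |v_rel|² = 1;  v_rel·d = (-1)·(-13) + (0)·(-4) = 13
1·t² − 26·t + 160 = 0  ⇒  m = 13² − 1·160 = 9
m = 9 > 0,  v_rel·d = 13 > 0  ⇒  inside

inside=yes margin=9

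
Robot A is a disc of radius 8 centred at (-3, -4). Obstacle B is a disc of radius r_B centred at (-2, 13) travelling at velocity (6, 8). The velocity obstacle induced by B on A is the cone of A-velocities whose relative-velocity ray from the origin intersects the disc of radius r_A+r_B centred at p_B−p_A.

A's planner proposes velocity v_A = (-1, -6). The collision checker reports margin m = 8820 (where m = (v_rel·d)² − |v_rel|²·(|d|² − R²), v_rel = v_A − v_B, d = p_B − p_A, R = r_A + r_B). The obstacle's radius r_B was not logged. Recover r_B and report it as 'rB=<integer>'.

m = 8820
d = (1, 17);  v_rel = (-7, -14),  |v_rel|² = 245
v_rel×d = (-7)·(17) − (-14)·(1) = -105
since m = R²·245 − (-105)²:  R² = (11025 + 8820) / 245 = 81
R = √81 = 9  ⇒  r_B = 9 − 8 = 1

rB=1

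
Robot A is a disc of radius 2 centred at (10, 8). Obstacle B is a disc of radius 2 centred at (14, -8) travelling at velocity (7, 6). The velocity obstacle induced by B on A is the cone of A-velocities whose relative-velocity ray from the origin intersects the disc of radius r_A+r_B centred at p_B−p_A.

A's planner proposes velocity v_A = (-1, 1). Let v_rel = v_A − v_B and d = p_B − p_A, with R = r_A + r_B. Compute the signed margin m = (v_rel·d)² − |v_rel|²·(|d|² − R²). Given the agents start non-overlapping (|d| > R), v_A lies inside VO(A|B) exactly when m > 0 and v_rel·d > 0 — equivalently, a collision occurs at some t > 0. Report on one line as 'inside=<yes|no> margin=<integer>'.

d = (4, -16),  |d|² = 272;  R = 2+2 = 4,  c = 272−4² = 256
v_rel = (-8, -5),  |v_rel|² = 89;  v_rel·d = (-8)·(4) + (-5)·(-16) = 48
89·t² − 96·t + 256 = 0  ⇒  m = 48² − 89·256 = -20480
m = -20480 < 0,  v_rel·d = 48 > 0  ⇒  outside

inside=no margin=-20480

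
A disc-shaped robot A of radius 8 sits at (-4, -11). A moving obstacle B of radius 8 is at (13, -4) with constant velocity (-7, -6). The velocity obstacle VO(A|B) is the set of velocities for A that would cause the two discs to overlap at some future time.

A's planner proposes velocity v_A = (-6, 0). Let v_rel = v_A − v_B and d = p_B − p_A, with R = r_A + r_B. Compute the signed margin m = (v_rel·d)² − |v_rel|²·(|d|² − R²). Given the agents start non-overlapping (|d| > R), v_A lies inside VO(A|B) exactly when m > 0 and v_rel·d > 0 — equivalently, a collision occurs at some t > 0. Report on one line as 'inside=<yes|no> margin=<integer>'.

d = (17, 7),  |d|² = 338;  R = 8+8 = 16,  c = 338−16² = 82
v_rel = (1, 6),  |v_rel|² = 37;  v_rel·d = (1)·(17) + (6)·(7) = 59
37·t² − 118·t + 82 = 0  ⇒  m = 59² − 37·82 = 447
m = 447 > 0,  v_rel·d = 59 > 0  ⇒  inside

inside=yes margin=447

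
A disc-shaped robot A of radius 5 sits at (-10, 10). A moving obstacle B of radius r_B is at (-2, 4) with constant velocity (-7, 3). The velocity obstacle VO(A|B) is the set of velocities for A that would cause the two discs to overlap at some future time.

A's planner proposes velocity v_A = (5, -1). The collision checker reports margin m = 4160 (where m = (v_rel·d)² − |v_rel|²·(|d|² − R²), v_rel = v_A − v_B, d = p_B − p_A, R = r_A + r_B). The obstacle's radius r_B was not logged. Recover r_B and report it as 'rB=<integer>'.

m = 4160
d = (8, -6);  v_rel = (12, -4),  |v_rel|² = 160
v_rel×d = (12)·(-6) − (-4)·(8) = -40
since m = R²·160 − (-40)²:  R² = (1600 + 4160) / 160 = 36
R = √36 = 6  ⇒  r_B = 6 − 5 = 1

rB=1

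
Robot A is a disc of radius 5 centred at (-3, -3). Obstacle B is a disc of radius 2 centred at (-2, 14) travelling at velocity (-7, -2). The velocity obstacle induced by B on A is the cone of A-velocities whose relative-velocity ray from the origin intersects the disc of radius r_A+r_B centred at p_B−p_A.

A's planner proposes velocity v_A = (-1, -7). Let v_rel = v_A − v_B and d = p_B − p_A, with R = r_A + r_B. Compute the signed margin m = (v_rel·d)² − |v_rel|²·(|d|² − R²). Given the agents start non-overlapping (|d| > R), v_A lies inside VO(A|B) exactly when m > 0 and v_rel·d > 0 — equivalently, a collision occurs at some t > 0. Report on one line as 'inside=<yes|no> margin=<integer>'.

d = (1, 17),  |d|² = 290;  R = 5+2 = 7,  c = 290−7² = 241
v_rel = (6, -5),  |v_rel|² = 61;  v_rel·d = (6)·(1) + (-5)·(17) = -79
61·t² + 158·t + 241 = 0  ⇒  m = (-79)² − 61·241 = -8460
m = -8460 < 0,  v_rel·d = -79 < 0  ⇒  outside

inside=no margin=-8460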